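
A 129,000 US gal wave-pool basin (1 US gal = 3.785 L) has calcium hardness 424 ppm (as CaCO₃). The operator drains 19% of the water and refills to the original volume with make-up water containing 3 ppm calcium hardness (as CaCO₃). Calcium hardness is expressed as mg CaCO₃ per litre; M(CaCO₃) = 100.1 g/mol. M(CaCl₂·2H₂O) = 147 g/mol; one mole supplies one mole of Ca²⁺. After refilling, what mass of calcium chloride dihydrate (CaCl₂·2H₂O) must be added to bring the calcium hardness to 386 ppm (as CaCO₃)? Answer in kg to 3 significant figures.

30.1 kg

Volume: 129,000 US gal × 3.785 L/gal = 488,265 L.
After draining 19% and refilling: 424 × 0.81 + 3 × 0.19 = 344.01 ppm.
Deficit to target: 386 − 344.01 = 41.99 mg/L.
As CaCO₃: 41.99 mg/L × 488,265 L = 20,500 g; ÷ 100.1 = 204.8 mol Ca²⁺.
Mass: 204.8 × 147 = 30,110 g.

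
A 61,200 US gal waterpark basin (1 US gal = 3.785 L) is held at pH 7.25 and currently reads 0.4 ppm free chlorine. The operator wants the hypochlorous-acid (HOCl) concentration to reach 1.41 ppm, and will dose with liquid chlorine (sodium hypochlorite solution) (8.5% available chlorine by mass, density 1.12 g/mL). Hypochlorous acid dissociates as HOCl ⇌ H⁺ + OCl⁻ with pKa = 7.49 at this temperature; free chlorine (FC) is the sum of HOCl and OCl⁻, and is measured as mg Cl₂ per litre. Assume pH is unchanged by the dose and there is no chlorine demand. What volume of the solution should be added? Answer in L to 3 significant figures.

4.43 L

Volume: 61,200 US gal × 3.785 L/gal = 231,642 L.
[OCl⁻]/[HOCl] = 10^(pH − pKa) = 10^(7.25 − 7.49) = 0.5754; fraction as HOCl = 1/(1 + 0.5754) = 0.6347.
Free chlorine required for 1.41 ppm HOCl: 1.41 / 0.6347 = 2.221 ppm.
FC to add: 2.221 − 0.4 = 1.821 mg/L as Cl₂.
Cl₂ equivalent: 1.821 mg/L × 231,642 L = 421.9 g.
Product at 8.5% available Cl: 421.9 / 0.085 = 4964 g.
Volume: 4964 g ÷ 1.12 g/mL = 4432 mL.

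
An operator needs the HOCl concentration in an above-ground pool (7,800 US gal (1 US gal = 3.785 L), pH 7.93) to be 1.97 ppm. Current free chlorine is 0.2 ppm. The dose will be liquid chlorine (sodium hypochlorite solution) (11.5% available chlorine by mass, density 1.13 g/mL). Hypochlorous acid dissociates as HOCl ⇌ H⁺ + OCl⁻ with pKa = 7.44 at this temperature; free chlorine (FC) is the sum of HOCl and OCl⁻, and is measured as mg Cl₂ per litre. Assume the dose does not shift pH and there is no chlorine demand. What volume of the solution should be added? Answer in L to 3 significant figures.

1.79 L

Volume: 7,800 US gal × 3.785 L/gal = 29,523 L.
[OCl⁻]/[HOCl] = 10^(pH − pKa) = 10^(7.93 − 7.44) = 3.09; fraction as HOCl = 1/(1 + 3.09) = 0.2445.
Free chlorine required for 1.97 ppm HOCl: 1.97 / 0.2445 = 8.058 ppm.
FC to add: 8.058 − 0.2 = 7.858 mg/L as Cl₂.
Cl₂ equivalent: 7.858 mg/L × 29,523 L = 232 g.
Product at 11.5% available Cl: 232 / 0.115 = 2017 g.
Volume: 2017 g ÷ 1.13 g/mL = 1785 mL.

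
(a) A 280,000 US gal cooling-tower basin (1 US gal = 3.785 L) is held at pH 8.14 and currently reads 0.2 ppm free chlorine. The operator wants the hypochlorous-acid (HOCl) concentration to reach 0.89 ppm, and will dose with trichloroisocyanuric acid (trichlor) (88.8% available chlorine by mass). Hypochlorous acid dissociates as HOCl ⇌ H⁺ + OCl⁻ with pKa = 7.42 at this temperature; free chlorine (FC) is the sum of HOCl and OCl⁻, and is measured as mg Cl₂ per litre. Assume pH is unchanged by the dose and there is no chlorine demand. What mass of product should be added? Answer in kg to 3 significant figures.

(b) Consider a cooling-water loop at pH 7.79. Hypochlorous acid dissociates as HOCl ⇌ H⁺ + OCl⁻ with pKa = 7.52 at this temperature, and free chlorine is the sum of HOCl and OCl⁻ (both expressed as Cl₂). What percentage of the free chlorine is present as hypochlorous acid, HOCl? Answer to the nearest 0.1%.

(a) Volume: 280,000 US gal × 3.785 L/gal = 1,059,800 L.
(a) [OCl⁻]/[HOCl] = 10^(pH − pKa) = 10^(8.14 − 7.42) = 5.248; fraction as HOCl = 1/(1 + 5.248) = 0.16.
(a) Free chlorine required for 0.89 ppm HOCl: 0.89 / 0.16 = 5.561 ppm.
(a) FC to add: 5.561 − 0.2 = 5.361 mg/L as Cl₂.
(a) Cl₂ equivalent: 5.361 mg/L × 1,059,800 L = 5681 g.
(a) Product at 88.8% available Cl: 5681 / 0.888 = 6398 g.

(b) [OCl⁻]/[HOCl] = 10^(pH − pKa) = 10^(7.79 − 7.52) = 10^0.27 = 1.862.
(b) Fraction as HOCl = 1 / (1 + 1.862) = 0.3494.

(a) 6.40 kg; (b) 34.9%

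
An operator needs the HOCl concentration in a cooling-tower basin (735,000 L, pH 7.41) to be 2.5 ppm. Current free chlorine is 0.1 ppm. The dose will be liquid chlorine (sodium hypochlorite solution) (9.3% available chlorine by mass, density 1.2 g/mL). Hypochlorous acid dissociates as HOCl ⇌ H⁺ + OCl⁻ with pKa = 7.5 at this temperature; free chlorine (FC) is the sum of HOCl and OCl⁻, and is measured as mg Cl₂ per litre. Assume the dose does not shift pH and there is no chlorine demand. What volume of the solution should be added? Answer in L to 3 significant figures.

[OCl⁻]/[HOCl] = 10^(pH − pKa) = 10^(7.41 − 7.5) = 0.8128; fraction as HOCl = 1/(1 + 0.8128) = 0.5516.
Free chlorine required for 2.5 ppm HOCl: 2.5 / 0.5516 = 4.532 ppm.
FC to add: 4.532 − 0.1 = 4.432 mg/L as Cl₂.
Cl₂ equivalent: 4.432 mg/L × 735,000 L = 3258 g.
Product at 9.3% available Cl: 3258 / 0.093 = 35,030 g.
Volume: 35,030 g ÷ 1.2 g/mL = 29,190 mL.

29.2 L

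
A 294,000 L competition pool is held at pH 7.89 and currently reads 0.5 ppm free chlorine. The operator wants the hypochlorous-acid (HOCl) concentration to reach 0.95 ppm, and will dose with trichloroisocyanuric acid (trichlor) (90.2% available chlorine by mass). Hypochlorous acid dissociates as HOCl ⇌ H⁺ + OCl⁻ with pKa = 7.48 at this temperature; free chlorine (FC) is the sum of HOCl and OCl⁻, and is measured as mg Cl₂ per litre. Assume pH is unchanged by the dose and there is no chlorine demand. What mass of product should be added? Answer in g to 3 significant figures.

943 g

[OCl⁻]/[HOCl] = 10^(pH − pKa) = 10^(7.89 − 7.48) = 2.57; fraction as HOCl = 1/(1 + 2.57) = 0.2801.
Free chlorine required for 0.95 ppm HOCl: 0.95 / 0.2801 = 3.392 ppm.
FC to add: 3.392 − 0.5 = 2.892 mg/L as Cl₂.
Cl₂ equivalent: 2.892 mg/L × 294,000 L = 850.2 g.
Product at 90.2% available Cl: 850.2 / 0.902 = 942.6 g.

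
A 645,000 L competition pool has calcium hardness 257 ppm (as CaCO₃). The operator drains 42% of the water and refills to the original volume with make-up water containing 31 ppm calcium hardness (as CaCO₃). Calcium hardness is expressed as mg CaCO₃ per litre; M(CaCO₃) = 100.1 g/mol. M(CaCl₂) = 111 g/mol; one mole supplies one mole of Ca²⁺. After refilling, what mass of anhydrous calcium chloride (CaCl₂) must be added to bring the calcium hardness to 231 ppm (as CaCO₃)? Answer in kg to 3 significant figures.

49.3 kg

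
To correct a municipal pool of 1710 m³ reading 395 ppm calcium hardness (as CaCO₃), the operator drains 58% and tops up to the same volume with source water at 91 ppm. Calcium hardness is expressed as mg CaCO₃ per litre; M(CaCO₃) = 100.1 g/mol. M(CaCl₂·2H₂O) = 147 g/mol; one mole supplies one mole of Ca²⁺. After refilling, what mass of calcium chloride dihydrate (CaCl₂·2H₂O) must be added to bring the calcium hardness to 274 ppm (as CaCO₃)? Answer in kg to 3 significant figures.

139 kg

Volume: 1710 m³ = 1,710,000 L.
After draining 58% and refilling: 395 × 0.42 + 91 × 0.58 = 218.68 ppm.
Deficit to target: 274 − 218.68 = 55.32 mg/L.
As CaCO₃: 55.32 mg/L × 1,710,000 L = 94,600 g; ÷ 100.1 = 945 mol Ca²⁺.
Mass: 945 × 147 = 138,900 g.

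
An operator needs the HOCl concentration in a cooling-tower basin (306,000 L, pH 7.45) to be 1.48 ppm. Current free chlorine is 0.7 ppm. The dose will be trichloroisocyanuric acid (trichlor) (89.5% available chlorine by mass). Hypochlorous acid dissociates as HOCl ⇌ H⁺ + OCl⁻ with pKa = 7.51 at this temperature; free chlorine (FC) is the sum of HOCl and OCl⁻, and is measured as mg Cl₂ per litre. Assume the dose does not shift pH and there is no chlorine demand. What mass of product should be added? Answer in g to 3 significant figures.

707 g

[OCl⁻]/[HOCl] = 10^(pH − pKa) = 10^(7.45 − 7.51) = 0.871; fraction as HOCl = 1/(1 + 0.871) = 0.5345.
Free chlorine required for 1.48 ppm HOCl: 1.48 / 0.5345 = 2.769 ppm.
FC to add: 2.769 − 0.7 = 2.069 mg/L as Cl₂.
Cl₂ equivalent: 2.069 mg/L × 306,000 L = 633.1 g.
Product at 89.5% available Cl: 633.1 / 0.895 = 707.4 g.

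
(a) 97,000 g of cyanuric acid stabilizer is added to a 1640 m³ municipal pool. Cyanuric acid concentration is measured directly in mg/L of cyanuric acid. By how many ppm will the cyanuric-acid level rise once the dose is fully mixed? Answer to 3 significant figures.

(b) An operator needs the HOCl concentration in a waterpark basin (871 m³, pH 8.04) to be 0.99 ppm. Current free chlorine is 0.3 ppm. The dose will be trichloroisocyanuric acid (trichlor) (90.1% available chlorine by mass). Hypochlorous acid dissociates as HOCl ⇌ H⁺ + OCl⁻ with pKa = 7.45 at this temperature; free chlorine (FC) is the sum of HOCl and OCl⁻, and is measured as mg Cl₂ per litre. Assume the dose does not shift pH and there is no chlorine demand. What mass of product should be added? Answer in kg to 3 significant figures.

(a) Volume: 1640 m³ = 1,640,000 L.
(a) Rise: 97,000 g / 1,640,000 L × 1000 = 59.15 mg/L.

(b) Volume: 871 m³ = 871,000 L.
(b) [OCl⁻]/[HOCl] = 10^(pH − pKa) = 10^(8.04 − 7.45) = 3.89; fraction as HOCl = 1/(1 + 3.89) = 0.2045.
(b) Free chlorine required for 0.99 ppm HOCl: 0.99 / 0.2045 = 4.842 ppm.
(b) FC to add: 4.842 − 0.3 = 4.542 mg/L as Cl₂.
(b) Cl₂ equivalent: 4.542 mg/L × 871,000 L = 3956 g.
(b) Product at 90.1% available Cl: 3956 / 0.901 = 4390 g.

(a) 59.1 ppm; (b) 4.39 kg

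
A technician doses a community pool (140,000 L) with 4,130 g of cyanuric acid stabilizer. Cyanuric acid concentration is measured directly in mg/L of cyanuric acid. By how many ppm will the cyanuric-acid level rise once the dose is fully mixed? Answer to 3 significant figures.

Rise: 4,130 g / 140,000 L × 1000 = 29.5 mg/L.

29.5 ppm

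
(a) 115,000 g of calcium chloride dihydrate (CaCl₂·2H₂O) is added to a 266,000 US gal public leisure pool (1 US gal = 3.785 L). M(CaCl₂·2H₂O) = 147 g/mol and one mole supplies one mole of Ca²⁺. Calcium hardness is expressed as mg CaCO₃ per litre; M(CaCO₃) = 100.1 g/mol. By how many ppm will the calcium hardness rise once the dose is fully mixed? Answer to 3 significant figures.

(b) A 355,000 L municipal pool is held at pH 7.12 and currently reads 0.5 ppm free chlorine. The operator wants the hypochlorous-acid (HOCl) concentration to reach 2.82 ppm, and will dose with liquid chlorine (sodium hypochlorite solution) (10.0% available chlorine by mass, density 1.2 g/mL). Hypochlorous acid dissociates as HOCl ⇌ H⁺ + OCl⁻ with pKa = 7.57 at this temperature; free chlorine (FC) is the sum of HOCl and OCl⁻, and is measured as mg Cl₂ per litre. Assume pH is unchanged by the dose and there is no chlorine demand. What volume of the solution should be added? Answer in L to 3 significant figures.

(a) 77.8 ppm; (b) 9.82 L

(a) Volume: 266,000 US gal × 3.785 L/gal = 1,006,810 L.
(a) Moles of Ca²⁺: 115,000 g ÷ 147 g/mol = 782.3 mol.
(a) As CaCO₃: 782.3 mol × 100.1 g/mol = 78,310 g.
(a) Rise: 78,310 g / 1,006,810 L × 1000 = 77.78 mg/L.

(b) [OCl⁻]/[HOCl] = 10^(pH − pKa) = 10^(7.12 − 7.57) = 0.3548; fraction as HOCl = 1/(1 + 0.3548) = 0.7381.
(b) Free chlorine required for 2.82 ppm HOCl: 2.82 / 0.7381 = 3.821 ppm.
(b) FC to add: 3.821 − 0.5 = 3.321 mg/L as Cl₂.
(b) Cl₂ equivalent: 3.321 mg/L × 355,000 L = 1179 g.
(b) Product at 10.0% available Cl: 1179 / 0.1 = 11,790 g.
(b) Volume: 11,790 g ÷ 1.2 g/mL = 9823 mL.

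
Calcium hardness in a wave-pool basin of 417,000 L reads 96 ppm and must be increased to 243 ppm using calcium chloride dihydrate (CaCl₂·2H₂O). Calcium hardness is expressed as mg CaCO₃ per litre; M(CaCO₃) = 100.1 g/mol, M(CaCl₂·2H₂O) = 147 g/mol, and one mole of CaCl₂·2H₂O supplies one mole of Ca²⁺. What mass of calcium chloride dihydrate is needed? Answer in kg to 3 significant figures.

Hardness to add: (243 − 96) = 147 mg/L as CaCO₃ × 417,000 L = 61,300 g as CaCO₃.
Moles of Ca²⁺ (1 mol Ca²⁺ ≡ 1 mol CaCO₃): 61,300 / 100.1 g/mol = 612.4 mol.
Mass of CaCl₂·2H₂O: 612.4 × 147 = 90,020 g.

90.0 kg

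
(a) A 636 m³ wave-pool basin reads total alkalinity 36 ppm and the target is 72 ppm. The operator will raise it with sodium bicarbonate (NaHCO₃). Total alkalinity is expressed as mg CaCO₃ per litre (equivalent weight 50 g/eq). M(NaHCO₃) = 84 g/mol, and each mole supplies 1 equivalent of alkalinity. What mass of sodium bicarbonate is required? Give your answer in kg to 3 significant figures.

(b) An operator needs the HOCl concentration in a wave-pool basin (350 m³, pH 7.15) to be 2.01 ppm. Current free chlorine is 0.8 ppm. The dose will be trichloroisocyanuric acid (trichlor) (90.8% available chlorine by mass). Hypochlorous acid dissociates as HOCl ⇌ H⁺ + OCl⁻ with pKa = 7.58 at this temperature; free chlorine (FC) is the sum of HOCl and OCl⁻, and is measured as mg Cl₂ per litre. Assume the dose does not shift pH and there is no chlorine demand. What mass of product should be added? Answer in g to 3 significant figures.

(a) 38.5 kg; (b) 754 g

(a) Volume: 636 m³ = 636,000 L.
(a) Alkalinity to add: (72 − 36) = 36 mg/L as CaCO₃ × 636,000 L = 22,900 g as CaCO₃.
(a) Equivalents: 22,900 g ÷ 50 g/eq = 457.9 eq.
(a) NaHCO₃ supplies 1 eq per mole → 457.9 mol.
(a) Mass: 457.9 mol × 84 g/mol = 38,470 g.

(b) Volume: 350 m³ = 350,000 L.
(b) [OCl⁻]/[HOCl] = 10^(pH − pKa) = 10^(7.15 − 7.58) = 0.3715; fraction as HOCl = 1/(1 + 0.3715) = 0.7291.
(b) Free chlorine required for 2.01 ppm HOCl: 2.01 / 0.7291 = 2.757 ppm.
(b) FC to add: 2.757 − 0.8 = 1.957 mg/L as Cl₂.
(b) Cl₂ equivalent: 1.957 mg/L × 350,000 L = 684.9 g.
(b) Product at 90.8% available Cl: 684.9 / 0.908 = 754.3 g.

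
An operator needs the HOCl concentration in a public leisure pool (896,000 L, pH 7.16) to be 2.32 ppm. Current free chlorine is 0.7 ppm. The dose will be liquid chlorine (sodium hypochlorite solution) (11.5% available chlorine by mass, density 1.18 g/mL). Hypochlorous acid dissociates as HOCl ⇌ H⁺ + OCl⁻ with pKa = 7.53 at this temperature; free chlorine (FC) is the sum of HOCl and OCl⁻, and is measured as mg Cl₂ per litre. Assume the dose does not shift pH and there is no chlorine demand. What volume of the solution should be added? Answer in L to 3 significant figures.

17.2 L

[OCl⁻]/[HOCl] = 10^(pH − pKa) = 10^(7.16 − 7.53) = 0.4266; fraction as HOCl = 1/(1 + 0.4266) = 0.701.
Free chlorine required for 2.32 ppm HOCl: 2.32 / 0.701 = 3.31 ppm.
FC to add: 3.31 − 0.7 = 2.61 mg/L as Cl₂.
Cl₂ equivalent: 2.61 mg/L × 896,000 L = 2338 g.
Product at 11.5% available Cl: 2338 / 0.115 = 20,330 g.
Volume: 20,330 g ÷ 1.18 g/mL = 17,230 mL.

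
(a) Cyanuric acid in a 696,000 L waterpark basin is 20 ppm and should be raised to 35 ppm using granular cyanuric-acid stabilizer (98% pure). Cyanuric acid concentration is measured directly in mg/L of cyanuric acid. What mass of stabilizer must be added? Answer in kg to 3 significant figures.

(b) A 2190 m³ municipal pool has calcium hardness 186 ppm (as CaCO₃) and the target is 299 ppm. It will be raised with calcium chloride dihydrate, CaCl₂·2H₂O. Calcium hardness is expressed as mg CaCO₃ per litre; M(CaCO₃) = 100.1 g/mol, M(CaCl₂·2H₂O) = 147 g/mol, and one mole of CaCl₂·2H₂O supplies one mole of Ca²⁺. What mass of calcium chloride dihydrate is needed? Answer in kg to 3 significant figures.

(a) 10.7 kg; (b) 363 kg

(a) CYA to add: (35 − 20) = 15 mg/L × 696,000 L = 10,440 g cyanuric acid.
(a) At 98% purity: 10,440 / 0.98 = 10,650 g product.

(b) Volume: 2190 m³ = 2,190,000 L.
(b) Hardness to add: (299 − 186) = 113 mg/L as CaCO₃ × 2,190,000 L = 247,500 g as CaCO₃.
(b) Moles of Ca²⁺ (1 mol Ca²⁺ ≡ 1 mol CaCO₃): 247,500 / 100.1 g/mol = 2472 mol.
(b) Mass of CaCl₂·2H₂O: 2472 × 147 = 363,400 g.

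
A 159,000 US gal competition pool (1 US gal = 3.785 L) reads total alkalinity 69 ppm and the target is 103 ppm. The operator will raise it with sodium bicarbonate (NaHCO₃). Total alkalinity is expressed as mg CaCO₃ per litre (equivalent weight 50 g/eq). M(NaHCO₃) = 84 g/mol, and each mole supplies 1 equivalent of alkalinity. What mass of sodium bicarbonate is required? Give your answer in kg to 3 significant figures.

Volume: 159,000 US gal × 3.785 L/gal = 601,815 L.
Alkalinity to add: (103 − 69) = 34 mg/L as CaCO₃ × 601,815 L = 20,460 g as CaCO₃.
Equivalents: 20,460 g ÷ 50 g/eq = 409.2 eq.
NaHCO₃ supplies 1 eq per mole → 409.2 mol.
Mass: 409.2 mol × 84 g/mol = 34,380 g.

34.4 kg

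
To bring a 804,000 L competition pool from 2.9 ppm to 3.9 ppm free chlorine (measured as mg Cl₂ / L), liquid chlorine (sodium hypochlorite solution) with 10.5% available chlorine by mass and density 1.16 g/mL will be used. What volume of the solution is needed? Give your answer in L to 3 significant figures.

6.60 L

Chlorine deficit: 3.9 − 2.9 = 1 ppm = 1 mg/L as Cl₂.
Cl₂ equivalent needed: 1 mg/L × 804,000 L = 804,000 mg = 804 g.
Product at 10.5% available chlorine: 804 / 0.105 = 7657 g.
Volume at density 1.16 g/mL: 7657 g ÷ 1.16 g/mL = 6601 mL.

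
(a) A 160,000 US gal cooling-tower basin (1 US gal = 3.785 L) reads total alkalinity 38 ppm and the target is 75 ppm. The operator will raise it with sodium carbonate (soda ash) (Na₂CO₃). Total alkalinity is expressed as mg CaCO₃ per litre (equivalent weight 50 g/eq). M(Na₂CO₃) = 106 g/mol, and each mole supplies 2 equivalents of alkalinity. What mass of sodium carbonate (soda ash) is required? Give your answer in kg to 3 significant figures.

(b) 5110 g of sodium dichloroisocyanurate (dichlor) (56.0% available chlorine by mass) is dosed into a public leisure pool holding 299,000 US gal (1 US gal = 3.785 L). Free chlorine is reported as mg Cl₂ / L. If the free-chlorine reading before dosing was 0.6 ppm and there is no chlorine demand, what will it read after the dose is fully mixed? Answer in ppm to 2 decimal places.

(a) Volume: 160,000 US gal × 3.785 L/gal = 605,600 L.
(a) Alkalinity to add: (75 − 38) = 37 mg/L as CaCO₃ × 605,600 L = 22,410 g as CaCO₃.
(a) Equivalents: 22,410 g ÷ 50 g/eq = 448.1 eq.
(a) Each mole of Na₂CO₃ supplies 2 eq, so 448.1 / 2 = 224.1 mol.
(a) Mass: 224.1 mol × 106 g/mol = 23,750 g.

(b) Volume: 299,000 US gal × 3.785 L/gal = 1,131,715 L.
(b) Available chlorine delivered: 5110 g × 0.56 = 2862 g as Cl₂.
(b) Concentration rise: 2862 g / 1,131,715 L = 2.529 mg/L = 2.53 ppm.
(b) Final FC: 0.6 + 2.53 = 3.13 ppm.

(a) 23.8 kg; (b) 3.13 ppm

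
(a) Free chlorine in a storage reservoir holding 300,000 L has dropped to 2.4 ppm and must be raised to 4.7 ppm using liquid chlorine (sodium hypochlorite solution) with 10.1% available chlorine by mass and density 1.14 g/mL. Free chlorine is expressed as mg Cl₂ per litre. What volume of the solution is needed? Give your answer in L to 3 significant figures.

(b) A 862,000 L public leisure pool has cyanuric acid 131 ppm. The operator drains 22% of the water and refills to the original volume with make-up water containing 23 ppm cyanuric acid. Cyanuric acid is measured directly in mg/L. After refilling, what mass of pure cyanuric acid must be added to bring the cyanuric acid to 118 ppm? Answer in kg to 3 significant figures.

(a) Chlorine deficit: 4.7 − 2.4 = 2.3 ppm = 2.3 mg/L as Cl₂.
(a) Cl₂ equivalent needed: 2.3 mg/L × 300,000 L = 690,000 mg = 690 g.
(a) Product at 10.1% available chlorine: 690 / 0.101 = 6832 g.
(a) Volume at density 1.14 g/mL: 6832 g ÷ 1.14 g/mL = 5993 mL.

(b) After draining 22% and refilling: 131 × 0.78 + 23 × 0.22 = 107.24 ppm.
(b) Deficit to target: 118 − 107.24 = 10.76 mg/L.
(b) Mass: 10.76 mg/L × 862,000 L = 9275 g cyanuric acid.

(a) 5.99 L; (b) 9.28 kg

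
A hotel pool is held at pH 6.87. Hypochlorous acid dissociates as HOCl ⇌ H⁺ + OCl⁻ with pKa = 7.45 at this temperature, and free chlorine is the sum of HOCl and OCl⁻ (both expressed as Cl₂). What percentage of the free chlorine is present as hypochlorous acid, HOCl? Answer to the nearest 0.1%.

79.2%

[OCl⁻]/[HOCl] = 10^(pH − pKa) = 10^(6.87 − 7.45) = 10^-0.58 = 0.263.
Fraction as HOCl = 1 / (1 + 0.263) = 0.7917.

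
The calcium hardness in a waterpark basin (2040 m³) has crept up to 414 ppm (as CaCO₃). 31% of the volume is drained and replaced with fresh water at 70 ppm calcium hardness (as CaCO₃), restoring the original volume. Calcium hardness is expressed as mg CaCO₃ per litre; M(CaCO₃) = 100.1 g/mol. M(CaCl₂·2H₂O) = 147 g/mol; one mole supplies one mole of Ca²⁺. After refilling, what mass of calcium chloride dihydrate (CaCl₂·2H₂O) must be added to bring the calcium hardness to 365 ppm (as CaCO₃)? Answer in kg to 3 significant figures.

173 kg

Volume: 2040 m³ = 2,040,000 L.
After draining 31% and refilling: 414 × 0.69 + 70 × 0.31 = 307.36 ppm.
Deficit to target: 365 − 307.36 = 57.64 mg/L.
As CaCO₃: 57.64 mg/L × 2,040,000 L = 117,600 g; ÷ 100.1 = 1175 mol Ca²⁺.
Mass: 1175 × 147 = 172,700 g.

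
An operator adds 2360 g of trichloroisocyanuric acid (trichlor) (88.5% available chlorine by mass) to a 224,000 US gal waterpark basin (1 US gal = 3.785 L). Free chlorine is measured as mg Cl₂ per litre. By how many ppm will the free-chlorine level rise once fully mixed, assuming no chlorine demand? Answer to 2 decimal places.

Volume: 224,000 US gal × 3.785 L/gal = 847,840 L.
Available chlorine delivered: 2360 g × 0.885 = 2089 g as Cl₂.
Concentration rise: 2089 g / 847,840 L = 2.463 mg/L = 2.46 ppm.

2.46 ppm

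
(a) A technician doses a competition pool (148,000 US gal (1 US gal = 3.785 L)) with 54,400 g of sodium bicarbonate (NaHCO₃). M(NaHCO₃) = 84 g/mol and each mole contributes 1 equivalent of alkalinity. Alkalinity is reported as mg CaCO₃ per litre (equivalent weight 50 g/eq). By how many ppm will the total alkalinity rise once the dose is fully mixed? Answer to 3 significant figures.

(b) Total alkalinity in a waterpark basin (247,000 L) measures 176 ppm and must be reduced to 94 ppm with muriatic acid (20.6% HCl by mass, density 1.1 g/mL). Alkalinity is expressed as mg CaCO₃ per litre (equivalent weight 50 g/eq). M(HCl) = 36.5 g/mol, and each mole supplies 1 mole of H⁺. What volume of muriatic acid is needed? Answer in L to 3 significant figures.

(a) Volume: 148,000 US gal × 3.785 L/gal = 560,180 L.
(a) Moles of NaHCO₃: 54,400 g ÷ 84 g/mol = 647.6 mol → 647.6 eq of alkalinity.
(a) As CaCO₃: 647.6 eq × 50 g/eq = 32,380 g.
(a) Rise: 32,380 g / 560,180 L × 1000 = 57.8 mg/L.

(b) Alkalinity to neutralize: (176 − 94) = 82 mg/L as CaCO₃ × 247,000 L = 20,250 g as CaCO₃.
(b) Equivalents of H⁺ required: 20,250 ÷ 50 g/eq = 405.1 eq = 405.1 mol HCl.
(b) Mass of HCl: 405.1 × 36.5 = 14,790 g.
(b) Mass of 20.6% solution: 14,790 / 0.206 = 71,770 g.
(b) Volume: 71,770 g ÷ 1.1 g/mL = 65,250 mL.

(a) 57.8 ppm; (b) 65.2 L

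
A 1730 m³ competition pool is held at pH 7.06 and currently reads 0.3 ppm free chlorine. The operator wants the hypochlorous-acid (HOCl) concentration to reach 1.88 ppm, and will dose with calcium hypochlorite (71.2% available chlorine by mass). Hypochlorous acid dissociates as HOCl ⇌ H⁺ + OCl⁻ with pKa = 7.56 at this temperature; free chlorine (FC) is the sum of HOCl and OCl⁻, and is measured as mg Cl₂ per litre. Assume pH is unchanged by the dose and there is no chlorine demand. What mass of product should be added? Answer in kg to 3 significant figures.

Volume: 1730 m³ = 1,730,000 L.
[OCl⁻]/[HOCl] = 10^(pH − pKa) = 10^(7.06 − 7.56) = 0.3162; fraction as HOCl = 1/(1 + 0.3162) = 0.7597.
Free chlorine required for 1.88 ppm HOCl: 1.88 / 0.7597 = 2.475 ppm.
FC to add: 2.475 − 0.3 = 2.175 mg/L as Cl₂.
Cl₂ equivalent: 2.175 mg/L × 1,730,000 L = 3762 g.
Product at 71.2% available Cl: 3762 / 0.712 = 5284 g.

5.28 kg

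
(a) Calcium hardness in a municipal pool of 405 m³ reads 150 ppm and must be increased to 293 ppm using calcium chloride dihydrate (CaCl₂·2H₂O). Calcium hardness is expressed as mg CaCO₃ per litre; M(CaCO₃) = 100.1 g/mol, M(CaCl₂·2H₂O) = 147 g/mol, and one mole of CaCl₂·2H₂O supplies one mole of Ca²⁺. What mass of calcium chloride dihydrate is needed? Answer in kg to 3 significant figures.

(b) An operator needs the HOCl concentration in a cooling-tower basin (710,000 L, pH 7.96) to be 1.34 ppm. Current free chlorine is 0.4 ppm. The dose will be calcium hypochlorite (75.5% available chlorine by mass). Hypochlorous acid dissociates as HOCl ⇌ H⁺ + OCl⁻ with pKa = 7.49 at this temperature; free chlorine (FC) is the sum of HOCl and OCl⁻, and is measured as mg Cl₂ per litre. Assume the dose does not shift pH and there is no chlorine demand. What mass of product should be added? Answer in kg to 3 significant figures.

(a) Volume: 405 m³ = 405,000 L.
(a) Hardness to add: (293 − 150) = 143 mg/L as CaCO₃ × 405,000 L = 57,920 g as CaCO₃.
(a) Moles of Ca²⁺ (1 mol Ca²⁺ ≡ 1 mol CaCO₃): 57,920 / 100.1 g/mol = 578.6 mol.
(a) Mass of CaCl₂·2H₂O: 578.6 × 147 = 85,050 g.

(b) [OCl⁻]/[HOCl] = 10^(pH − pKa) = 10^(7.96 − 7.49) = 2.951; fraction as HOCl = 1/(1 + 2.951) = 0.2531.
(b) Free chlorine required for 1.34 ppm HOCl: 1.34 / 0.2531 = 5.295 ppm.
(b) FC to add: 5.295 − 0.4 = 4.895 mg/L as Cl₂.
(b) Cl₂ equivalent: 4.895 mg/L × 710,000 L = 3475 g.
(b) Product at 75.5% available Cl: 3475 / 0.755 = 4603 g.

(a) 85.0 kg; (b) 4.60 kg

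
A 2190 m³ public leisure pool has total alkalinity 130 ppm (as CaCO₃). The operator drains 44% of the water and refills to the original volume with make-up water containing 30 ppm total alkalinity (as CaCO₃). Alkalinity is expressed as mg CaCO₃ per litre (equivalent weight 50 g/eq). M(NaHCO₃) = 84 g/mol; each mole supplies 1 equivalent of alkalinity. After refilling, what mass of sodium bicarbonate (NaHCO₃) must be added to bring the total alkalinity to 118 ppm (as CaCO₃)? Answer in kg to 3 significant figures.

118 kg

Volume: 2190 m³ = 2,190,000 L.
After draining 44% and refilling: 130 × 0.56 + 30 × 0.44 = 86 ppm.
Deficit to target: 118 − 86 = 32 mg/L.
As CaCO₃: 32 mg/L × 2,190,000 L = 70,080 g; ÷ 50 g/eq ÷ 1 = 1402 mol NaHCO₃.
Mass: 1402 × 84 = 117,700 g.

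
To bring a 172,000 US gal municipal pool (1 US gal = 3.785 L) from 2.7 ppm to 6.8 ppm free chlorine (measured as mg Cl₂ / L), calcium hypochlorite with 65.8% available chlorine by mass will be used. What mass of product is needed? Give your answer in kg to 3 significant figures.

4.06 kg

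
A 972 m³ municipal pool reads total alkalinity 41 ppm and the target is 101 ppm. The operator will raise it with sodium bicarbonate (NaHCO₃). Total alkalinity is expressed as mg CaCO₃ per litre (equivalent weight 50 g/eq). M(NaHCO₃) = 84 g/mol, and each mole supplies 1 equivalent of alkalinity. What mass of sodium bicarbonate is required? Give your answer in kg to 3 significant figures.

Volume: 972 m³ = 972,000 L.
Alkalinity to add: (101 − 41) = 60 mg/L as CaCO₃ × 972,000 L = 58,320 g as CaCO₃.
Equivalents: 58,320 g ÷ 50 g/eq = 1166 eq.
NaHCO₃ supplies 1 eq per mole → 1166 mol.
Mass: 1166 mol × 84 g/mol = 97,980 g.

98.0 kg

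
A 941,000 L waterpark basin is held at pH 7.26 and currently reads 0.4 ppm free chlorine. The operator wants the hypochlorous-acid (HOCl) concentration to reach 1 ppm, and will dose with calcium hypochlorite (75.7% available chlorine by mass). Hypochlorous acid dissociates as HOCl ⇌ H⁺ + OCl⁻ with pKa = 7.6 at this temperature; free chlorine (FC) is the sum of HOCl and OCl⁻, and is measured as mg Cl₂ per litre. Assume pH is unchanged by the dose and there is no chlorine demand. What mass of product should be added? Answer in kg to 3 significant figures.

1.31 kg

[OCl⁻]/[HOCl] = 10^(pH − pKa) = 10^(7.26 − 7.6) = 0.4571; fraction as HOCl = 1/(1 + 0.4571) = 0.6863.
Free chlorine required for 1 ppm HOCl: 1 / 0.6863 = 1.457 ppm.
FC to add: 1.457 − 0.4 = 1.057 mg/L as Cl₂.
Cl₂ equivalent: 1.057 mg/L × 941,000 L = 994.7 g.
Product at 75.7% available Cl: 994.7 / 0.757 = 1314 g.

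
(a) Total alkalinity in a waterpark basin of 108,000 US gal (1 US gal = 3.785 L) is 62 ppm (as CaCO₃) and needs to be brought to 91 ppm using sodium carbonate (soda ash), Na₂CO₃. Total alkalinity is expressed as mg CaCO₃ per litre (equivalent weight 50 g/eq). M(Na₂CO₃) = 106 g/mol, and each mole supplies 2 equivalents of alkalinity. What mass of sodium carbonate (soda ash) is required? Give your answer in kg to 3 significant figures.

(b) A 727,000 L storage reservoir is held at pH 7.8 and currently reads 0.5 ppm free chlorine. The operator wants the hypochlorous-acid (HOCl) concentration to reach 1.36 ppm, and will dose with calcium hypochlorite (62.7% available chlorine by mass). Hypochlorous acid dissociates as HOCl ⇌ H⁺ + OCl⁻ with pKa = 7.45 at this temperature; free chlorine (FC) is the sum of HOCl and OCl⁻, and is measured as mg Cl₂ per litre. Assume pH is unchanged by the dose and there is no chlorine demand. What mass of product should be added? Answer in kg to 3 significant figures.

(a) Volume: 108,000 US gal × 3.785 L/gal = 408,780 L.
(a) Alkalinity to add: (91 − 62) = 29 mg/L as CaCO₃ × 408,780 L = 11,850 g as CaCO₃.
(a) Equivalents: 11,850 g ÷ 50 g/eq = 237.1 eq.
(a) Each mole of Na₂CO₃ supplies 2 eq, so 237.1 / 2 = 118.5 mol.
(a) Mass: 118.5 mol × 106 g/mol = 12,570 g.

(b) [OCl⁻]/[HOCl] = 10^(pH − pKa) = 10^(7.8 − 7.45) = 2.239; fraction as HOCl = 1/(1 + 2.239) = 0.3088.
(b) Free chlorine required for 1.36 ppm HOCl: 1.36 / 0.3088 = 4.405 ppm.
(b) FC to add: 4.405 − 0.5 = 3.905 mg/L as Cl₂.
(b) Cl₂ equivalent: 3.905 mg/L × 727,000 L = 2839 g.
(b) Product at 62.7% available Cl: 2839 / 0.627 = 4527 g.

(a) 12.6 kg; (b) 4.53 kg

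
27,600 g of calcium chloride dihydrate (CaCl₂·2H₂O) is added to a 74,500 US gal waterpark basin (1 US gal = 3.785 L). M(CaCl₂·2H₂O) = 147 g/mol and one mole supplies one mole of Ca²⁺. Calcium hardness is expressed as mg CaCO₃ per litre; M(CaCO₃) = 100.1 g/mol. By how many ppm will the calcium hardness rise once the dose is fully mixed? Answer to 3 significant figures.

Volume: 74,500 US gal × 3.785 L/gal = 281,982 L.
Moles of Ca²⁺: 27,600 g ÷ 147 g/mol = 187.8 mol.
As CaCO₃: 187.8 mol × 100.1 g/mol = 18,790 g.
Rise: 18,790 g / 281,982 L × 1000 = 66.65 mg/L.

66.7 ppm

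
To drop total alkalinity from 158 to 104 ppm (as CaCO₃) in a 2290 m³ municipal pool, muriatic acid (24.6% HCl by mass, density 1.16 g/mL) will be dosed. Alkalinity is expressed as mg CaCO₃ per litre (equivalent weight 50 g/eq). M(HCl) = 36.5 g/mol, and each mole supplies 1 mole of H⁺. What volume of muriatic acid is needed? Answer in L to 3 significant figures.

Volume: 2290 m³ = 2,290,000 L.
Alkalinity to neutralize: (158 − 104) = 54 mg/L as CaCO₃ × 2,290,000 L = 123,700 g as CaCO₃.
Equivalents of H⁺ required: 123,700 ÷ 50 g/eq = 2473 eq = 2473 mol HCl.
Mass of HCl: 2473 × 36.5 = 90,270 g.
Mass of 24.6% solution: 90,270 / 0.246 = 367,000 g.
Volume: 367,000 g ÷ 1.16 g/mL = 316,300 mL.

316 L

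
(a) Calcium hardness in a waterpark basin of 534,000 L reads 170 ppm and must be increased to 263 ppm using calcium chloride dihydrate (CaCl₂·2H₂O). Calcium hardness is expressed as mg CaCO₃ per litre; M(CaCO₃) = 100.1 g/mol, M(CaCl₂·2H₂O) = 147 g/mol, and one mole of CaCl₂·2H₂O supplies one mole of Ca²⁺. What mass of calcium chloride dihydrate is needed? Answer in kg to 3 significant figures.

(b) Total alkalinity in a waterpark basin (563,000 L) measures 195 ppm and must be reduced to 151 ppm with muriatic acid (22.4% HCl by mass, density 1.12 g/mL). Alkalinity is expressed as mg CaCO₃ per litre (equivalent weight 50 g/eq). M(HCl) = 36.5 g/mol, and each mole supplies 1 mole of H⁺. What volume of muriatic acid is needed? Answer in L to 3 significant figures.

(a) 72.9 kg; (b) 72.1 L

(a) Hardness to add: (263 − 170) = 93 mg/L as CaCO₃ × 534,000 L = 49,660 g as CaCO₃.
(a) Moles of Ca²⁺ (1 mol Ca²⁺ ≡ 1 mol CaCO₃): 49,660 / 100.1 g/mol = 496.1 mol.
(a) Mass of CaCl₂·2H₂O: 496.1 × 147 = 72,930 g.

(b) Alkalinity to neutralize: (195 − 151) = 44 mg/L as CaCO₃ × 563,000 L = 24,770 g as CaCO₃.
(b) Equivalents of H⁺ required: 24,770 ÷ 50 g/eq = 495.4 eq = 495.4 mol HCl.
(b) Mass of HCl: 495.4 × 36.5 = 18,080 g.
(b) Mass of 22.4% solution: 18,080 / 0.224 = 80,730 g.
(b) Volume: 80,730 g ÷ 1.12 g/mL = 72,080 mL.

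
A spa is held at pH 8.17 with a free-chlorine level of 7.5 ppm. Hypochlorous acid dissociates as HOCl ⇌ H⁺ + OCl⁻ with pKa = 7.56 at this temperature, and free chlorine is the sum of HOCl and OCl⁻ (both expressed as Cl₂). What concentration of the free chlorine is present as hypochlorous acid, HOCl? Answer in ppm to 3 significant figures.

1.48 ppm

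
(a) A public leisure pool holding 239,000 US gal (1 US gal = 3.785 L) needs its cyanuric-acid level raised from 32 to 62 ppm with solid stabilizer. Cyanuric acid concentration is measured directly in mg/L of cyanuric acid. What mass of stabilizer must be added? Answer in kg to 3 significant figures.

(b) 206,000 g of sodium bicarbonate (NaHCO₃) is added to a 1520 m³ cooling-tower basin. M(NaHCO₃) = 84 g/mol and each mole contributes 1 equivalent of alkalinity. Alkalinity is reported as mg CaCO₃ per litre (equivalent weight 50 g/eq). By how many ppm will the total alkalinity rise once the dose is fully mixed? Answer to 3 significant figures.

(a) 27.1 kg; (b) 80.7 ppm

(a) Volume: 239,000 US gal × 3.785 L/gal = 904,615 L.
(a) CYA to add: (62 − 32) = 30 mg/L × 904,615 L = 27,140 g cyanuric acid.

(b) Volume: 1520 m³ = 1,520,000 L.
(b) Moles of NaHCO₃: 206,000 g ÷ 84 g/mol = 2452 mol → 2452 eq of alkalinity.
(b) As CaCO₃: 2452 eq × 50 g/eq = 122,600 g.
(b) Rise: 122,600 g / 1,520,000 L × 1000 = 80.67 mg/L.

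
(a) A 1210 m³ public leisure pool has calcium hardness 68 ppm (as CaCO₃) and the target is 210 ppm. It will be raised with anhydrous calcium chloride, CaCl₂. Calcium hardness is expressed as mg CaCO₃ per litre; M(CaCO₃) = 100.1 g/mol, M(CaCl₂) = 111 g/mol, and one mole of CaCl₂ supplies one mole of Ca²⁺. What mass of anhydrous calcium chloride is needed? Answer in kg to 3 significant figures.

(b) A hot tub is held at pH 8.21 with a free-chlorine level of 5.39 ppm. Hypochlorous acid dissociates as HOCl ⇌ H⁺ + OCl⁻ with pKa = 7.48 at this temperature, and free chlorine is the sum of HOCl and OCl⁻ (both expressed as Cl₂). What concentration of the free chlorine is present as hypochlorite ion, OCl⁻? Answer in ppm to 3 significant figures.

(a) 191 kg; (b) 4.54 ppm

(a) Volume: 1210 m³ = 1,210,000 L.
(a) Hardness to add: (210 − 68) = 142 mg/L as CaCO₃ × 1,210,000 L = 171,800 g as CaCO₃.
(a) Moles of Ca²⁺ (1 mol Ca²⁺ ≡ 1 mol CaCO₃): 171,800 / 100.1 g/mol = 1716 mol.
(a) Mass of CaCl₂: 1716 × 111 = 190,500 g.

(b) [OCl⁻]/[HOCl] = 10^(pH − pKa) = 10^(8.21 − 7.48) = 10^0.73 = 5.37.
(b) Fraction as HOCl = 1 / (1 + 5.37) = 0.157.
(b) OCl⁻ = (1 − 0.157) × 5.39 ppm = 4.544 ppm.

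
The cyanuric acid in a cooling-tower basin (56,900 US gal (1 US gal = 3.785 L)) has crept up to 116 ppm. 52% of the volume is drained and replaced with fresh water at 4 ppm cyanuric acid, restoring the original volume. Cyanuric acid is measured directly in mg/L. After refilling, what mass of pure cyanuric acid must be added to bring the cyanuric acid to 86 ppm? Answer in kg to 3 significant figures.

6.08 kg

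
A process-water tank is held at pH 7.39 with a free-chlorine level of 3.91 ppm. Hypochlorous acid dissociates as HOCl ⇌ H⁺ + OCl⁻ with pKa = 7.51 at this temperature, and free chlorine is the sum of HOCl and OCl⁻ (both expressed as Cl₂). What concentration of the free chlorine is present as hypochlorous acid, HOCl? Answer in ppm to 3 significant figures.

[OCl⁻]/[HOCl] = 10^(pH − pKa) = 10^(7.39 − 7.51) = 10^-0.12 = 0.7586.
Fraction as HOCl = 1 / (1 + 0.7586) = 0.5686.
HOCl = 0.5686 × 3.91 ppm = 2.223 ppm.

2.22 ppm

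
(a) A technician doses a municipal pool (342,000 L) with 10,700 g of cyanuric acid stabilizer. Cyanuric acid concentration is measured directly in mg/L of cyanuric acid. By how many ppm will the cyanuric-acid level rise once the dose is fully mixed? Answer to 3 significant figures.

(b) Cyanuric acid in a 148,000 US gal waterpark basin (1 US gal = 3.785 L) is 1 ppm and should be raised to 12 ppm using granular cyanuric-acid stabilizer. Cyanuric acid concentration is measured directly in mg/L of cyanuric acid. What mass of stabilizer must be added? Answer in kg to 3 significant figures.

(a) Rise: 10,700 g / 342,000 L × 1000 = 31.29 mg/L.

(b) Volume: 148,000 US gal × 3.785 L/gal = 560,180 L.
(b) CYA to add: (12 − 1) = 11 mg/L × 560,180 L = 6162 g cyanuric acid.

(a) 31.3 ppm; (b) 6.16 kg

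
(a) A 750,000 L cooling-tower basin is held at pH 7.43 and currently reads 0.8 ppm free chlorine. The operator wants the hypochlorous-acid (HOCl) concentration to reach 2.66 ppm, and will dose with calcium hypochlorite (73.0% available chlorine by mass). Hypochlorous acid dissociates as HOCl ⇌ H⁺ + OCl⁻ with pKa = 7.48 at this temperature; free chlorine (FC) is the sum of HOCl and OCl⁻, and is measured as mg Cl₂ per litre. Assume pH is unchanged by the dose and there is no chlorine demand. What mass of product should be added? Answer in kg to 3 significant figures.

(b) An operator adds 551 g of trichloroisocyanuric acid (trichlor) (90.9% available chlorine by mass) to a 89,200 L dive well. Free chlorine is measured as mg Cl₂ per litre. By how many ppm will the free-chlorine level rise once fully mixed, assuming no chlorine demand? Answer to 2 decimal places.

(a) 4.35 kg; (b) 5.62 ppm

(a) [OCl⁻]/[HOCl] = 10^(pH − pKa) = 10^(7.43 − 7.48) = 0.8913; fraction as HOCl = 1/(1 + 0.8913) = 0.5288.
(a) Free chlorine required for 2.66 ppm HOCl: 2.66 / 0.5288 = 5.031 ppm.
(a) FC to add: 5.031 − 0.8 = 4.231 mg/L as Cl₂.
(a) Cl₂ equivalent: 4.231 mg/L × 750,000 L = 3173 g.
(a) Product at 73.0% available Cl: 3173 / 0.73 = 4347 g.

(b) Available chlorine delivered: 551 g × 0.909 = 500.9 g as Cl₂.
(b) Concentration rise: 500.9 g / 89,200 L = 5.615 mg/L = 5.62 ppm.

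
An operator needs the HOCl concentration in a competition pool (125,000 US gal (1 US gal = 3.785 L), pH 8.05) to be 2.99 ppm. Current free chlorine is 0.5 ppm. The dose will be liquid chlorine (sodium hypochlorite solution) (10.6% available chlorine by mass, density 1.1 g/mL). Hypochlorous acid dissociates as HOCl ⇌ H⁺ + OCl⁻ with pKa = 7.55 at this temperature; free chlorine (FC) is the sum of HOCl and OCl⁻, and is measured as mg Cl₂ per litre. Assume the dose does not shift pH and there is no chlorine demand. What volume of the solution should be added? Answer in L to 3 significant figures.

Volume: 125,000 US gal × 3.785 L/gal = 473,125 L.
[OCl⁻]/[HOCl] = 10^(pH − pKa) = 10^(8.05 − 7.55) = 3.162; fraction as HOCl = 1/(1 + 3.162) = 0.2403.
Free chlorine required for 2.99 ppm HOCl: 2.99 / 0.2403 = 12.45 ppm.
FC to add: 12.45 − 0.5 = 11.95 mg/L as Cl₂.
Cl₂ equivalent: 11.95 mg/L × 473,125 L = 5652 g.
Product at 10.6% available Cl: 5652 / 0.106 = 53,320 g.
Volume: 53,320 g ÷ 1.1 g/mL = 48,470 mL.

48.5 L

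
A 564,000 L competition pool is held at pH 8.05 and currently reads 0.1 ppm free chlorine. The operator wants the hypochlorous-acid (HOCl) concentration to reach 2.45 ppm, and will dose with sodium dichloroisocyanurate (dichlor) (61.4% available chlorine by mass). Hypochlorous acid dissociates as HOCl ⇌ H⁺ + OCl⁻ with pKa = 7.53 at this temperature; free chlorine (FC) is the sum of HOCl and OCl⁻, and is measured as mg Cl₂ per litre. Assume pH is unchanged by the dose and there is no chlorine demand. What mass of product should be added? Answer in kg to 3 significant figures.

[OCl⁻]/[HOCl] = 10^(pH − pKa) = 10^(8.05 − 7.53) = 3.311; fraction as HOCl = 1/(1 + 3.311) = 0.2319.
Free chlorine required for 2.45 ppm HOCl: 2.45 / 0.2319 = 10.56 ppm.
FC to add: 10.56 − 0.1 = 10.46 mg/L as Cl₂.
Cl₂ equivalent: 10.46 mg/L × 564,000 L = 5901 g.
Product at 61.4% available Cl: 5901 / 0.614 = 9611 g.

9.61 kg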